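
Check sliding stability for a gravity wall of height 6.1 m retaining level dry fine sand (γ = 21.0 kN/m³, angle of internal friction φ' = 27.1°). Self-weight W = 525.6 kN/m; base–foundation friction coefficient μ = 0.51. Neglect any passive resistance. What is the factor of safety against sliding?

1.83

K_a = tan²(45° − 27.1°/2) = 0.3741.
P_a = ½K_aγH² = 0.5×0.3741×21.0×6.1² = 146.1 kN/m, acting at H/3 = 2.033 m above the base.
FS_sliding = μW / P_a = 0.51×525.6 / 146.1 = 1.834.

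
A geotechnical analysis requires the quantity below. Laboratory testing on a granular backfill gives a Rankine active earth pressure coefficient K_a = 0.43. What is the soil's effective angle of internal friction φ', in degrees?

23.5°

K_a = tan²(45° − φ/2) ⇒ 45° − φ/2 = arctan(√0.43) = 33.25°.
φ = 2(45° − 33.25°) = 23.49°.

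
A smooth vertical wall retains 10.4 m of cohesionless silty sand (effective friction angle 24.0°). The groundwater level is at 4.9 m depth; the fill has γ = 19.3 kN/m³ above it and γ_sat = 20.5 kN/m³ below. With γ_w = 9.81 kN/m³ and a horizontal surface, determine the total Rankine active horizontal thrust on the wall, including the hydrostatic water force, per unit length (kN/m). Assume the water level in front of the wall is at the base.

534 kN/m

K_a = tan²(45° − φ/2) = 0.4217.
γ' = 20.5 − 9.81 = 10.69 kN/m³. Depth below WT = 5.5 m.
σ'_h at WT = K_a γ d_w = 39.88 kPa; at base = 39.88 + K_a γ' × 5.5 = 64.68 kPa.
P₁ (0–4.9 m) = ½×39.88×4.9 = 97.71. P₂ (4.9–10.4 m) = ½(39.88+64.68)×5.5 = 287.5.
P_w = ½ γ_w h₂² = 0.5×9.81×5.5² = 148.4. Total = 97.71+287.5+148.4 = 533.6 kN/m.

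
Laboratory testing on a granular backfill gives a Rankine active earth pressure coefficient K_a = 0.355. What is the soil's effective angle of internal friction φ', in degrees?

28.4°

K_a = tan²(45° − φ/2) ⇒ 45° − φ/2 = arctan(√0.355) = 30.79°.
φ = 2(45° − 30.79°) = 28.43°.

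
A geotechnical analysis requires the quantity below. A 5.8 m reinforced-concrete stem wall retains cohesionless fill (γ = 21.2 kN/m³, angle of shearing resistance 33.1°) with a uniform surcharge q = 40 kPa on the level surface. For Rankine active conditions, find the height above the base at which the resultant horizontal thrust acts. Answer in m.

K_a = 0.2936.
Triangular part P₁ = ½K_aγH² = 104.7 at H/3 = 1.933 m; rectangular part P₂ = K_a q H = 68.11 at H/2 = 2.900 m.
ȳ = (P₁·1.933 + P₂·2.900)/(P₁+P₂) = 2.314 m.

2.31 m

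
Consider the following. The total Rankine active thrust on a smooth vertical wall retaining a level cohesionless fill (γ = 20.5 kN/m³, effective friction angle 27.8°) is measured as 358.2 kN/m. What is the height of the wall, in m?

9.80 m

K_a = 0.3639. P_a = ½ K_a γ H² ⇒ H = √(2P_a/(K_a γ)).
H = √(2×358.2/(0.3639×20.5)) = 9.800 m.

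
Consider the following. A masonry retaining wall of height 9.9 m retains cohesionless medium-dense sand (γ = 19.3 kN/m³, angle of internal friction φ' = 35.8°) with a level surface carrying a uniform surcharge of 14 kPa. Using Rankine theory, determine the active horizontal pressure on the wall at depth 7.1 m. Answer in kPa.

K_a = (1 − sin φ)/(1 + sin φ) = 0.2619.
σ_v = γz + q = 19.3 × 7.1 + 14 = 151.0 kPa.
σ_h = K_a σ_v = 0.2619 × 151.0 = 39.55 kPa.

39.5 kPa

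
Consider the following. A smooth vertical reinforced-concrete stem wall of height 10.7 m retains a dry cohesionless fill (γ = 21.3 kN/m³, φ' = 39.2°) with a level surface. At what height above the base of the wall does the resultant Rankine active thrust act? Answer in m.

K_a = 0.2255.
The pressure distribution is triangular, so the resultant acts at H/3 above the base = 10.7/3 = 3.567 m.

3.57 m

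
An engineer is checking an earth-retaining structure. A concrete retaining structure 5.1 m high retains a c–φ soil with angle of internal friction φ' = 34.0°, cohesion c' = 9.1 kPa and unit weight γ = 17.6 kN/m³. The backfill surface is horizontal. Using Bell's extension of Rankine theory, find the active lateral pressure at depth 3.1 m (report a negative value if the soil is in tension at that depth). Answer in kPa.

K_a = (1 − sin φ)/(1 + sin φ) = 0.2827.
σ_a = K_a γ z − 2c√K_a = 0.2827×17.6×3.1 − 2×9.1×0.5317 = 5.748 kPa.

5.75 kPa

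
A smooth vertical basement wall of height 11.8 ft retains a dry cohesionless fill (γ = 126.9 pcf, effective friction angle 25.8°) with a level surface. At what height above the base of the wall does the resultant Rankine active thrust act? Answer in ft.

3.93 ft

K_a = 0.3935.
The pressure distribution is triangular, so the resultant acts at H/3 above the base = 11.8/3 = 3.933 ft.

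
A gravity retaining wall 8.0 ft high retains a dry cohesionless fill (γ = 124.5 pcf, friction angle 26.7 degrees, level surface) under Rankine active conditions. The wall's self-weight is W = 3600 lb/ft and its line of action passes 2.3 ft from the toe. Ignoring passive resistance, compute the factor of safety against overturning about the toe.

2.05

K_a = tan²(45° − 26.7°/2) = 0.3800.
P_a = ½K_aγH² = 0.5×0.3800×124.5×8.0² = 1514 lb/ft, acting at H/3 = 2.667 ft above the base.
Overturning moment M_o = P_a × H/3 = 1514 × 2.667 = 4037.
Resisting moment M_r = W × 2.3 = 3600 × 2.3 = 8280.
FS_overturning = M_r/M_o = 8280/4037 = 2.051.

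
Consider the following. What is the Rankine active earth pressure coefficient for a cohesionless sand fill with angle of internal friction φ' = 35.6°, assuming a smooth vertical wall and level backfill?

0.264

K_a = (1 − sin φ)/(1 + sin φ) = (1 − sin 35.6°)/(1 + sin 35.6°) = 0.2641.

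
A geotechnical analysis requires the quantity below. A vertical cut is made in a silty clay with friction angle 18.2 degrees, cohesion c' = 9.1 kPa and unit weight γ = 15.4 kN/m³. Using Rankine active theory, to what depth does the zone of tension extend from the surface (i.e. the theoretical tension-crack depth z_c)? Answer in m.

K_a = tan²(45° − 18.2°/2) = 0.5240; √K_a = 0.7239.
The active pressure is zero where K_a γ z = 2c√K_a, so z_c = 2c/(γ√K_a) = 2×9.1/(15.4×0.7239) = 1.633 m.

1.63 m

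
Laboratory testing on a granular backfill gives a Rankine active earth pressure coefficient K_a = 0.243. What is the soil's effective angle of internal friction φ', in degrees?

37.5°

K_a = tan²(45° − φ/2) ⇒ 45° − φ/2 = arctan(√0.243) = 26.24°.
φ = 2(45° − 26.24°) = 37.52°.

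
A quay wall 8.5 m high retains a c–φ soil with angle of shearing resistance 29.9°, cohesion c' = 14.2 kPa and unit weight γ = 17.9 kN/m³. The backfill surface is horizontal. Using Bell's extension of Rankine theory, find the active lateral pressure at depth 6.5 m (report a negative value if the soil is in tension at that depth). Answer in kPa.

22.5 kPa

K_a = (1 − sin φ)/(1 + sin φ) = 0.3347.
σ_a = K_a γ z − 2c√K_a = 0.3347×17.9×6.5 − 2×14.2×0.5785 = 22.51 kPa.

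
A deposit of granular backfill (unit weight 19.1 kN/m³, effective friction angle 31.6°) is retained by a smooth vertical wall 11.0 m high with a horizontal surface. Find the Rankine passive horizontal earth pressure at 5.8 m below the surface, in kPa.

K_p = (1 + sin φ)/(1 − sin φ) = 3.202.
σ_h = K_p γ z = 3.202 × 19.1 × 5.8 = 354.7 kPa.

355 kPa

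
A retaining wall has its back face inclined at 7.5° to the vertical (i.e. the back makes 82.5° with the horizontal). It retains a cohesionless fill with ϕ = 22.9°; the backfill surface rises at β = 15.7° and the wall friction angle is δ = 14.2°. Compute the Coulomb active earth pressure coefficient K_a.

K_a = sin²(α+φ) / [sin²α · sin(α−δ) · (1 + √{sin(φ+δ)sin(φ−β) / (sin(α−δ)sin(α+β))})²].
With α = 82.5°, φ = 22.9°, δ = 14.2°, β = 15.7°: K_a = 0.6147.

0.615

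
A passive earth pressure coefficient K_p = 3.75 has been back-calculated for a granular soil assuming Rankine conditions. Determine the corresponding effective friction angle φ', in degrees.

35.4°

K_p = (1+sin φ)/(1−sin φ) ⇒ sin φ = (K_p − 1)/(K_p + 1) = 0.5789.
φ = arcsin(0.5789) = 35.38°.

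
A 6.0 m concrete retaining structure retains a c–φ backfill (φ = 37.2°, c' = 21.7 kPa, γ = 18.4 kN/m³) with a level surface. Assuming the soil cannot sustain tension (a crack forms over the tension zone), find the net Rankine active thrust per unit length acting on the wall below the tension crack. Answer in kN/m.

3.53 kN/m

K_a = 0.2464; √K_a = 0.4964.
Tension-crack depth z_c = 2c/(γ√K_a) = 2×21.7/(18.4×0.4964) = 4.752 m.
σ_a at base = K_a γ H − 2c√K_a = 0.2464×18.4×6.0 − 2×21.7×0.4964 = 5.661 kPa.
P_a = ½ × 5.661 × (H − z_c) = 0.5×5.661×1.248 = 3.533 kN/m.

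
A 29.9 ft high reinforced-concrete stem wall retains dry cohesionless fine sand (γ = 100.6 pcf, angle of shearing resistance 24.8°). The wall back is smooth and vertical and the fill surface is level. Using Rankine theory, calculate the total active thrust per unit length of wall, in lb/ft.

18400 lb/ft

K_a = tan²(45° − φ/2) = 0.4090.
P_a = ½ K_a γ H² = 0.5 × 0.4090 × 100.6 × 29.9² = 18390 lb/ft.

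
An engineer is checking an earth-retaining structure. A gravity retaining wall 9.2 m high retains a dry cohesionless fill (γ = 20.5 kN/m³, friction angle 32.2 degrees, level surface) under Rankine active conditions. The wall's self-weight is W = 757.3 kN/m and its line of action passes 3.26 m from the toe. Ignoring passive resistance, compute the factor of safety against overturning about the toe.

3.05

K_a = tan²(45° − 32.2°/2) = 0.3047.
P_a = ½K_aγH² = 0.5×0.3047×20.5×9.2² = 264.4 kN/m, acting at H/3 = 3.067 m above the base.
Overturning moment M_o = P_a × H/3 = 264.4 × 3.067 = 810.8.
Resisting moment M_r = W × 3.26 = 757.3 × 3.26 = 2469.
FS_overturning = M_r/M_o = 2469/810.8 = 3.045.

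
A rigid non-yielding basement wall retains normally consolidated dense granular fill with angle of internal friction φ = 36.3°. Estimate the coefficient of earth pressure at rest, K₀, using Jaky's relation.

0.408

K₀ = 1 − sin φ' = 1 − sin 36.3° = 0.4080.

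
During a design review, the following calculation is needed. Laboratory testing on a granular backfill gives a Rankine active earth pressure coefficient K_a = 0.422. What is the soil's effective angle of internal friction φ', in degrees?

24.0°

K_a = tan²(45° − φ/2) ⇒ 45° − φ/2 = arctan(√0.422) = 33.01°.
φ = 2(45° − 33.01°) = 23.98°.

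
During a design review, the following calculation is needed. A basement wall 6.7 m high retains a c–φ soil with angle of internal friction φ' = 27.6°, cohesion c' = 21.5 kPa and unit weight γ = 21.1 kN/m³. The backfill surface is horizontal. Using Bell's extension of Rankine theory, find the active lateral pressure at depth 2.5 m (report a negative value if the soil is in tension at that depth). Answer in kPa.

K_a = (1 − sin φ)/(1 + sin φ) = 0.3668.
σ_a = K_a γ z − 2c√K_a = 0.3668×21.1×2.5 − 2×21.5×0.6056 = -6.694 kPa.

-6.69 kPa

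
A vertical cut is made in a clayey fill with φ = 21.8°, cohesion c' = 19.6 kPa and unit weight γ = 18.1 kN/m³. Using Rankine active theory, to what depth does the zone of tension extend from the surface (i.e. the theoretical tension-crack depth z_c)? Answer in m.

K_a = tan²(45° − 21.8°/2) = 0.4584; √K_a = 0.6771.
The active pressure is zero where K_a γ z = 2c√K_a, so z_c = 2c/(γ√K_a) = 2×19.6/(18.1×0.6771) = 3.199 m.

3.20 m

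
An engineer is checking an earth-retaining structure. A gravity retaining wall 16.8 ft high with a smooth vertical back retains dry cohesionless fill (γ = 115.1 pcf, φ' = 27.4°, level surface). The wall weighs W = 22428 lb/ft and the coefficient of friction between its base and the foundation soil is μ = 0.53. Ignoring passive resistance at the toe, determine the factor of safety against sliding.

1.98

K_a = tan²(45° − 27.4°/2) = 0.3697.
P_a = ½K_aγH² = 0.5×0.3697×115.1×16.8² = 6005 lb/ft, acting at H/3 = 5.600 ft above the base.
FS_sliding = μW / P_a = 0.53×22428 / 6005 = 1.980.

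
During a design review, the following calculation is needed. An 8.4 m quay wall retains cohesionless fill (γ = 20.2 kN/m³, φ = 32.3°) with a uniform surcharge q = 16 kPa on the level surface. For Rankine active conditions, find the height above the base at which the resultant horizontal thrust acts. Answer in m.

3.02 m

K_a = 0.3035.
Triangular part P₁ = ½K_aγH² = 216.3 at H/3 = 2.800 m; rectangular part P₂ = K_a q H = 40.79 at H/2 = 4.200 m.
ȳ = (P₁·2.800 + P₂·4.200)/(P₁+P₂) = 3.022 m.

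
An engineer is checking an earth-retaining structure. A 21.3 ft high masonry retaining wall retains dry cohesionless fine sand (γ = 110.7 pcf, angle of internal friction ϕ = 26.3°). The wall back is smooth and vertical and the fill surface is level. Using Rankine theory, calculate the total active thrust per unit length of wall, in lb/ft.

9690 lb/ft

K_a = tan²(45° − φ/2) = 0.3859.
P_a = ½ K_a γ H² = 0.5 × 0.3859 × 110.7 × 21.3² = 9691 lb/ft.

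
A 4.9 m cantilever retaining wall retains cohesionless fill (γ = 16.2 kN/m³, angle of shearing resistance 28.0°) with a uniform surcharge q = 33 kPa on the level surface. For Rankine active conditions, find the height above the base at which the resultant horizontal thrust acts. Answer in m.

K_a = 0.3610.
Triangular part P₁ = ½K_aγH² = 70.21 at H/3 = 1.633 m; rectangular part P₂ = K_a q H = 58.38 at H/2 = 2.450 m.
ȳ = (P₁·1.633 + P₂·2.450)/(P₁+P₂) = 2.004 m.

2.00 m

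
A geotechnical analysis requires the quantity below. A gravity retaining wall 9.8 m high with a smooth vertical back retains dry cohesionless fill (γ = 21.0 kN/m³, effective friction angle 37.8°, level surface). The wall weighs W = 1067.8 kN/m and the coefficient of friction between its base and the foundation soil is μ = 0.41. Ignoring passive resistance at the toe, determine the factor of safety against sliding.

1.81

K_a = tan²(45° − 37.8°/2) = 0.2400.
P_a = ½K_aγH² = 0.5×0.2400×21.0×9.8² = 242.0 kN/m, acting at H/3 = 3.267 m above the base.
FS_sliding = μW / P_a = 0.41×1067.8 / 242.0 = 1.809.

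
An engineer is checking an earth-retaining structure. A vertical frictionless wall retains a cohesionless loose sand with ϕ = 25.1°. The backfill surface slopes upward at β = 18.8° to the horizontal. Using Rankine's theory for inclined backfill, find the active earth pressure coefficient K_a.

0.519

K_a = cos β · (cos β − √(cos²β − cos²φ)) / (cos β + √(cos²β − cos²φ)).
cos β = 0.9466, cos φ = 0.9056, √(cos²β − cos²φ) = 0.2758.
K_a = 0.9466 × (0.9466 − 0.2758)/(0.9466 + 0.2758) = 0.5194.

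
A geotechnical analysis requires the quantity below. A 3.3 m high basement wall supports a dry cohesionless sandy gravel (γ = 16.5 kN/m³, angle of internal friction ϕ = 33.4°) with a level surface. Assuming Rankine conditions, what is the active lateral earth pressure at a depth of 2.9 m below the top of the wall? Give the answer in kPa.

13.9 kPa

K_a = (1 − sin φ)/(1 + sin φ) = 0.2899.
σ_h = K_a γ z = 0.2899 × 16.5 × 2.9 = 13.87 kPa.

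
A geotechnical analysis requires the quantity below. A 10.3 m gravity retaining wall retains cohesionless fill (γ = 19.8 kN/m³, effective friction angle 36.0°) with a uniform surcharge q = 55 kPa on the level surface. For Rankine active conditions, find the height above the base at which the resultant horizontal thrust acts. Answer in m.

K_a = 0.2596.
Triangular part P₁ = ½K_aγH² = 272.7 at H/3 = 3.433 m; rectangular part P₂ = K_a q H = 147.1 at H/2 = 5.150 m.
ȳ = (P₁·3.433 + P₂·5.150)/(P₁+P₂) = 4.035 m.

4.03 m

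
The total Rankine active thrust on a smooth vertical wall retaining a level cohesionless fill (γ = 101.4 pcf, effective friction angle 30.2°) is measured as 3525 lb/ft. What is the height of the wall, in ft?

14.5 ft

K_a = 0.3307. P_a = ½ K_a γ H² ⇒ H = √(2P_a/(K_a γ)).
H = √(2×3525/(0.3307×101.4)) = 14.50 ft.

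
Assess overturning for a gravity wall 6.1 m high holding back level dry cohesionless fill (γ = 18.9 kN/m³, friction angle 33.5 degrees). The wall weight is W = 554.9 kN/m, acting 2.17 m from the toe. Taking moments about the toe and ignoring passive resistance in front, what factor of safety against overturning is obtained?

5.83

K_a = tan²(45° − 33.5°/2) = 0.2887.
P_a = ½K_aγH² = 0.5×0.2887×18.9×6.1² = 101.5 kN/m, acting at H/3 = 2.033 m above the base.
Overturning moment M_o = P_a × H/3 = 101.5 × 2.033 = 206.4.
Resisting moment M_r = W × 2.17 = 554.9 × 2.17 = 1204.
FS_overturning = M_r/M_o = 1204/206.4 = 5.833.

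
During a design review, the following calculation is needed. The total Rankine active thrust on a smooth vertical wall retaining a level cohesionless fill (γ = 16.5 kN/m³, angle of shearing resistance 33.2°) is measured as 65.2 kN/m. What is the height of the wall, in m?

K_a = 0.2924. P_a = ½ K_a γ H² ⇒ H = √(2P_a/(K_a γ)).
H = √(2×65.2/(0.2924×16.5)) = 5.199 m.

5.20 m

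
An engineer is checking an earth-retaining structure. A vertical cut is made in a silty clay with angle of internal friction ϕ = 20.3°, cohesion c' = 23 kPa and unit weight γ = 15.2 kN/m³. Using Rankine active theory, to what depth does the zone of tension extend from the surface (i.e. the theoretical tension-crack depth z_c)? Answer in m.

4.35 m

K_a = tan²(45° − 20.3°/2) = 0.4849; √K_a = 0.6963.
The active pressure is zero where K_a γ z = 2c√K_a, so z_c = 2c/(γ√K_a) = 2×23/(15.2×0.6963) = 4.346 m.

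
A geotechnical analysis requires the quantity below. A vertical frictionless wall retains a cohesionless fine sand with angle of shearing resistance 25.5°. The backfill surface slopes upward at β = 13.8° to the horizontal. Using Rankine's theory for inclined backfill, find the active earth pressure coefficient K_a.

0.448

K_a = cos β · (cos β − √(cos²β − cos²φ)) / (cos β + √(cos²β − cos²φ)).
cos β = 0.9711, cos φ = 0.9026, √(cos²β − cos²φ) = 0.3584.
K_a = 0.9711 × (0.9711 − 0.3584)/(0.9711 + 0.3584) = 0.4476.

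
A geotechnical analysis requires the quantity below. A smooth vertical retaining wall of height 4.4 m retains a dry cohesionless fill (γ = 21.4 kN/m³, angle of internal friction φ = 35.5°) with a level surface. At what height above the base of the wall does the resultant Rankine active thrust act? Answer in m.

K_a = 0.2653.
The pressure distribution is triangular, so the resultant acts at H/3 above the base = 4.4/3 = 1.467 m.

1.47 m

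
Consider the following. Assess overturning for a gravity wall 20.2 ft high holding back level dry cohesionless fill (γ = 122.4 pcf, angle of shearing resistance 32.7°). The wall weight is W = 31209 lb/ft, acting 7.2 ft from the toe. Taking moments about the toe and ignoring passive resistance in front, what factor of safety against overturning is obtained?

4.48

K_a = tan²(45° − 32.7°/2) = 0.2985.
P_a = ½K_aγH² = 0.5×0.2985×122.4×20.2² = 7454 lb/ft, acting at H/3 = 6.733 ft above the base.
Overturning moment M_o = P_a × H/3 = 7454 × 6.733 = 50190.
Resisting moment M_r = W × 7.2 = 31209 × 7.2 = 224700.
FS_overturning = M_r/M_o = 224700/50190 = 4.477.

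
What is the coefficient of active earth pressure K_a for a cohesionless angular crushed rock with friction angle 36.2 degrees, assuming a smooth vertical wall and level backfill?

0.257

K_a = tan²(45° − φ/2) = tan²(26.90°) = 0.2574.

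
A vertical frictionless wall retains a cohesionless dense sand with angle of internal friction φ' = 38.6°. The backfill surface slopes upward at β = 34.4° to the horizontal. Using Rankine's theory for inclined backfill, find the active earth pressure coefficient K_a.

K_a = cos β · (cos β − √(cos²β − cos²φ)) / (cos β + √(cos²β − cos²φ)).
cos β = 0.8251, cos φ = 0.7815, √(cos²β − cos²φ) = 0.2646.
K_a = 0.8251 × (0.8251 − 0.2646)/(0.8251 + 0.2646) = 0.4244.

0.424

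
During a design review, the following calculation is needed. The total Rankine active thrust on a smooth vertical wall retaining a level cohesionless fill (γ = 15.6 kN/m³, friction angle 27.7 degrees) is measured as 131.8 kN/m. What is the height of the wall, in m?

K_a = 0.3653. P_a = ½ K_a γ H² ⇒ H = √(2P_a/(K_a γ)).
H = √(2×131.8/(0.3653×15.6)) = 6.801 m.

6.80 m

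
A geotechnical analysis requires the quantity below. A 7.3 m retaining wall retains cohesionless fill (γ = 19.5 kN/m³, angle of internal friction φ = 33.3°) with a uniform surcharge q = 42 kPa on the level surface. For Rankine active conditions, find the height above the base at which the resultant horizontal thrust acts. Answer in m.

2.88 m

K_a = 0.2911.
Triangular part P₁ = ½K_aγH² = 151.3 at H/3 = 2.433 m; rectangular part P₂ = K_a q H = 89.26 at H/2 = 3.650 m.
ȳ = (P₁·2.433 + P₂·3.650)/(P₁+P₂) = 2.885 m.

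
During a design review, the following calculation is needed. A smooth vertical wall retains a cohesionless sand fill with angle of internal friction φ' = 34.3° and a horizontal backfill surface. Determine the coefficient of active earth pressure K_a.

0.279

K_a = (1 − sin φ)/(1 + sin φ) = (1 − sin 34.3°)/(1 + sin 34.3°) = 0.2792.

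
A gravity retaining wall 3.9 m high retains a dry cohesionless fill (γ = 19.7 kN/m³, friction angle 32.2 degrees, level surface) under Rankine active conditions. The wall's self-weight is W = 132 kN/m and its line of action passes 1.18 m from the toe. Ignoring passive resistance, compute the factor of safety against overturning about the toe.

K_a = tan²(45° − 32.2°/2) = 0.3047.
P_a = ½K_aγH² = 0.5×0.3047×19.7×3.9² = 45.66 kN/m, acting at H/3 = 1.300 m above the base.
Overturning moment M_o = P_a × H/3 = 45.66 × 1.300 = 59.35.
Resisting moment M_r = W × 1.18 = 132 × 1.18 = 155.8.
FS_overturning = M_r/M_o = 155.8/59.35 = 2.624.

2.62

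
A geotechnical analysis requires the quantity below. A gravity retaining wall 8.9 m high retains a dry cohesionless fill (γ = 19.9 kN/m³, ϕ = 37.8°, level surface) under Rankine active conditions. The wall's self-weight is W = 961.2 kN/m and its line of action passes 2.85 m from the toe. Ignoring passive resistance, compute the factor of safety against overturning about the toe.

K_a = tan²(45° − 37.8°/2) = 0.2400.
P_a = ½K_aγH² = 0.5×0.2400×19.9×8.9² = 189.2 kN/m, acting at H/3 = 2.967 m above the base.
Overturning moment M_o = P_a × H/3 = 189.2 × 2.967 = 561.1.
Resisting moment M_r = W × 2.85 = 961.2 × 2.85 = 2739.
FS_overturning = M_r/M_o = 2739/561.1 = 4.882.

4.88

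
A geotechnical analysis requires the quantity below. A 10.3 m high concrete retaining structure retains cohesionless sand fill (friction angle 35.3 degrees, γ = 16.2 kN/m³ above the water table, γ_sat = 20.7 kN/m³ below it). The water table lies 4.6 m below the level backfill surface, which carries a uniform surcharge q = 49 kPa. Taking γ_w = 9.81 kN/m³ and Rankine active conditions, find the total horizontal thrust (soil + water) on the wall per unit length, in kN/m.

K_a = tan²(45° − φ/2) = 0.2675.
γ' = 20.7 − 9.81 = 10.89 kN/m³. h₂ = H − d_w = 5.7 m.
σ'_h: at surface K_a·q = 13.11; at WT K_a(q+γd_w) = 33.05; at base K_a(q+γd_w+γ'h₂) = 49.65 kPa.
P₁ = ½(13.11+33.05)×4.6 = 106.2; P₂ = ½(33.05+49.65)×5.7 = 235.7; P_w = ½γ_w h₂² = 159.4.
Total = 106.2+235.7+159.4 = 501.2 kN/m.

501 kN/m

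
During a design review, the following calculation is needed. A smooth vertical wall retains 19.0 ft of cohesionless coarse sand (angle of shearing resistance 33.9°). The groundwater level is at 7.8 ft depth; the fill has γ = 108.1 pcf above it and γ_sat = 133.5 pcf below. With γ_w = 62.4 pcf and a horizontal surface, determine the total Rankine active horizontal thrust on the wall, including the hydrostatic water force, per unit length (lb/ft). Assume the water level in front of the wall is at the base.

K_a = tan²(45° − φ/2) = 0.2839.
γ' = 133.5 − 62.4 = 71.10 pcf. Depth below WT = 11.2 ft.
σ'_h at WT = K_a γ d_w = 239.4 psf; at base = 239.4 + K_a γ' × 11.2 = 465.5 psf.
P₁ (0–7.8 ft) = ½×239.4×7.8 = 933.6. P₂ (7.8–19.0 ft) = ½(239.4+465.5)×11.2 = 3947.
P_w = ½ γ_w h₂² = 0.5×62.4×11.2² = 3914. Total = 933.6+3947+3914 = 8794 lb/ft.

8790 lb/ft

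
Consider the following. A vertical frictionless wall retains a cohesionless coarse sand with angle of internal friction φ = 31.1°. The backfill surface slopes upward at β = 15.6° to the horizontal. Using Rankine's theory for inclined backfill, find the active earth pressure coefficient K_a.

0.358

K_a = cos β · (cos β − √(cos²β − cos²φ)) / (cos β + √(cos²β − cos²φ)).
cos β = 0.9632, cos φ = 0.8563, √(cos²β − cos²φ) = 0.4410.
K_a = 0.9632 × (0.9632 − 0.4410)/(0.9632 + 0.4410) = 0.3582.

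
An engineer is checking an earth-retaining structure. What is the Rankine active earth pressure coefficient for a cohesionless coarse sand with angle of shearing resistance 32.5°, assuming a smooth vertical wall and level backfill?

0.301

K_a = tan²(45° − φ/2) = tan²(28.75°) = 0.3010.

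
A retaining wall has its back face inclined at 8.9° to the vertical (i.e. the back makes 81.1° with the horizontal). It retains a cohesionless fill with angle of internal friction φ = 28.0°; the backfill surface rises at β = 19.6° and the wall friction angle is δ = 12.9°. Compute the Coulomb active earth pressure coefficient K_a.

0.562

K_a = sin²(α+φ) / [sin²α · sin(α−δ) · (1 + √{sin(φ+δ)sin(φ−β) / (sin(α−δ)sin(α+β))})²].
With α = 81.1°, φ = 28.0°, δ = 12.9°, β = 19.6°: K_a = 0.5622.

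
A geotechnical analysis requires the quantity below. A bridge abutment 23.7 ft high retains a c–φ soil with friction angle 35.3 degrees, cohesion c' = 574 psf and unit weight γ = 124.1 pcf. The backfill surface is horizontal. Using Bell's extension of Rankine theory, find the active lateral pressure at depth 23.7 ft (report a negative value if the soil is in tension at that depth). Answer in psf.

193 psf

K_a = (1 − sin φ)/(1 + sin φ) = 0.2675.
σ_a = K_a γ z − 2c√K_a = 0.2675×124.1×23.7 − 2×574×0.5172 = 193.1 psf.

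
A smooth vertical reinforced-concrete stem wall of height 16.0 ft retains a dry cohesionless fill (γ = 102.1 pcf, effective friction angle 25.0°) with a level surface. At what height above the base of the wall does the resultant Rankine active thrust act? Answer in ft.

5.33 ft

K_a = 0.4059.
The pressure distribution is triangular, so the resultant acts at H/3 above the base = 16.0/3 = 5.333 ft.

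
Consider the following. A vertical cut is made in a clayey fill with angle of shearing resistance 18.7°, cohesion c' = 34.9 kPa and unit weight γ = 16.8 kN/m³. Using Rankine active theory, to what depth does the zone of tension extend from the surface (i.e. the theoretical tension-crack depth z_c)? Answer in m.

K_a = tan²(45° − 18.7°/2) = 0.5144; √K_a = 0.7173.
The active pressure is zero where K_a γ z = 2c√K_a, so z_c = 2c/(γ√K_a) = 2×34.9/(16.8×0.7173) = 5.793 m.

5.79 m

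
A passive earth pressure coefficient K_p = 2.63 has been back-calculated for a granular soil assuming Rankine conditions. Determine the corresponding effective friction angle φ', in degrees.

26.7°

K_p = (1+sin φ)/(1−sin φ) ⇒ sin φ = (K_p − 1)/(K_p + 1) = 0.4490.
φ = arcsin(0.4490) = 26.68°.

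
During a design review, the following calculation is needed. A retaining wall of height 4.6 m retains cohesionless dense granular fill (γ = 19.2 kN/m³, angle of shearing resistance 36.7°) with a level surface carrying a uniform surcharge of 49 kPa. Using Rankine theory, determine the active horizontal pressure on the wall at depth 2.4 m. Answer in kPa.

23.9 kPa

K_a = (1 − sin φ)/(1 + sin φ) = 0.2519.
σ_v = γz + q = 19.2 × 2.4 + 49 = 95.08 kPa.
σ_h = K_a σ_v = 0.2519 × 95.08 = 23.95 kPa.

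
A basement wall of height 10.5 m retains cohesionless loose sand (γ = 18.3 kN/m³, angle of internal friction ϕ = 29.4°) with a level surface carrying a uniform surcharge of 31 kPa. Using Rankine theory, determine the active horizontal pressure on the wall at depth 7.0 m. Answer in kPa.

54.3 kPa

K_a = (1 − sin φ)/(1 + sin φ) = 0.3415.
σ_v = γz + q = 18.3 × 7.0 + 31 = 159.1 kPa.
σ_h = K_a σ_v = 0.3415 × 159.1 = 54.33 kPa.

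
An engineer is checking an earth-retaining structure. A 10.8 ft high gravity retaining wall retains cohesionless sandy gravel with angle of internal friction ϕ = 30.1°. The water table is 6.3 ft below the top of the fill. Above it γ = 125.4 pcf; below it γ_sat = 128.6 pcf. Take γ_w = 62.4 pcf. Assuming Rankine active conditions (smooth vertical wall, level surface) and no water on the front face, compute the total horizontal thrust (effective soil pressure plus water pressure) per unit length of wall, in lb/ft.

K_a = tan²(45° − φ/2) = 0.3320.
γ' = 128.6 − 62.4 = 66.20 pcf. Depth below WT = 4.5 ft.
σ'_h at WT = K_a γ d_w = 262.3 psf; at base = 262.3 + K_a γ' × 4.5 = 361.2 psf.
P₁ (0–6.3 ft) = ½×262.3×6.3 = 826.2. P₂ (6.3–10.8 ft) = ½(262.3+361.2)×4.5 = 1403.
P_w = ½ γ_w h₂² = 0.5×62.4×4.5² = 631.8. Total = 826.2+1403+631.8 = 2861 lb/ft.

2860 lb/ft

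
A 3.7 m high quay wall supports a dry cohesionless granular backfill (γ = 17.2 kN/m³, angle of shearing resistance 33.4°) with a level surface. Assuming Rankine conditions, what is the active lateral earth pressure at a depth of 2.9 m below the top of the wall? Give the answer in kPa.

K_a = (1 − sin φ)/(1 + sin φ) = 0.2899.
σ_h = K_a γ z = 0.2899 × 17.2 × 2.9 = 14.46 kPa.

14.5 kPa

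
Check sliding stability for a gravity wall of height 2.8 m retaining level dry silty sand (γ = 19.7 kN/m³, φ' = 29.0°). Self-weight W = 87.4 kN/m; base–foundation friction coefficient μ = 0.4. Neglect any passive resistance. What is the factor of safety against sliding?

K_a = tan²(45° − 29.0°/2) = 0.3470.
P_a = ½K_aγH² = 0.5×0.3470×19.7×2.8² = 26.79 kN/m, acting at H/3 = 0.9333 m above the base.
FS_sliding = μW / P_a = 0.4×87.4 / 26.79 = 1.305.

1.30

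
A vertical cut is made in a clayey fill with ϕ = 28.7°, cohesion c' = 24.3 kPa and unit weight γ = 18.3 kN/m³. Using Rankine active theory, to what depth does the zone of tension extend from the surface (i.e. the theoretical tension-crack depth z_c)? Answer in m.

K_a = tan²(45° − 28.7°/2) = 0.3511; √K_a = 0.5926.
The active pressure is zero where K_a γ z = 2c√K_a, so z_c = 2c/(γ√K_a) = 2×24.3/(18.3×0.5926) = 4.482 m.

4.48 m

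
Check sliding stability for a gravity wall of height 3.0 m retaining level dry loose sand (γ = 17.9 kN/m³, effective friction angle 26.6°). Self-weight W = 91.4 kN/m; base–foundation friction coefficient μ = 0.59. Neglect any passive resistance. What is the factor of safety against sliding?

1.76

K_a = tan²(45° − 26.6°/2) = 0.3814.
P_a = ½K_aγH² = 0.5×0.3814×17.9×3.0² = 30.73 kN/m, acting at H/3 = 1.000 m above the base.
FS_sliding = μW / P_a = 0.59×91.4 / 30.73 = 1.755.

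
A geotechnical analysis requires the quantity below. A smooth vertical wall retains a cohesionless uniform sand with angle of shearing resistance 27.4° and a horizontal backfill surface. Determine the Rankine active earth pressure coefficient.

0.370

K_a = (1 − sin φ)/(1 + sin φ) = (1 − sin 27.4°)/(1 + sin 27.4°) = 0.3697.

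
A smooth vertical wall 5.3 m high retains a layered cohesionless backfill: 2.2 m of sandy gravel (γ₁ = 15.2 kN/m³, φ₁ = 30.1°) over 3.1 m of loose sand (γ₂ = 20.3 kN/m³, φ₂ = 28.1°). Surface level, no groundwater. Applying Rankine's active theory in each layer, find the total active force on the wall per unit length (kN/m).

K_a1 = tan²(45°−30.1°/2) = 0.3320; K_a2 = tan²(45°−28.1°/2) = 0.3596.
Layer 1: σ at base = K_a1 γ₁ h₁ = 11.10 kPa; P₁ = ½×11.10×2.2 = 12.21.
Layer 2: σ_v at top = γ₁h₁ = 33.44; σ_h top = K_a2×33.44 = 12.03; σ_h base = K_a2×(33.44+20.3×3.1) = 34.66.
P₂ = ½(12.03+34.66)×3.1 = 72.36. Total P_a = 12.21+72.36 = 84.57 kN/m.

84.6 kN/m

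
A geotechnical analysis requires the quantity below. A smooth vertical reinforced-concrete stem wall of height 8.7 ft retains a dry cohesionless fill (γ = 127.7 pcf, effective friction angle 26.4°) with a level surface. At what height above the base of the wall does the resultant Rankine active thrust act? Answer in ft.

K_a = 0.3844.
The pressure distribution is triangular, so the resultant acts at H/3 above the base = 8.7/3 = 2.900 ft.

2.90 ft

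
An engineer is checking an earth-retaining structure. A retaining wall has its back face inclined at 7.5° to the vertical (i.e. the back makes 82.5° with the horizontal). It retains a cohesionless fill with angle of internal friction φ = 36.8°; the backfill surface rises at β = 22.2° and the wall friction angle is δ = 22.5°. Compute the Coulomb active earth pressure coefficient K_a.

0.393

K_a = sin²(α+φ) / [sin²α · sin(α−δ) · (1 + √{sin(φ+δ)sin(φ−β) / (sin(α−δ)sin(α+β))})²].
With α = 82.5°, φ = 36.8°, δ = 22.5°, β = 22.2°: K_a = 0.3925.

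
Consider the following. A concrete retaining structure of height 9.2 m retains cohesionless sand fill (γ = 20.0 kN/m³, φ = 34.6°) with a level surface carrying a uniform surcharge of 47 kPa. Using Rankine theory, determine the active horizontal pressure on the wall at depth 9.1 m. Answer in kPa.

K_a = (1 − sin φ)/(1 + sin φ) = 0.2756.
σ_v = γz + q = 20.0 × 9.1 + 47 = 229.0 kPa.
σ_h = K_a σ_v = 0.2756 × 229.0 = 63.12 kPa.

63.1 kPa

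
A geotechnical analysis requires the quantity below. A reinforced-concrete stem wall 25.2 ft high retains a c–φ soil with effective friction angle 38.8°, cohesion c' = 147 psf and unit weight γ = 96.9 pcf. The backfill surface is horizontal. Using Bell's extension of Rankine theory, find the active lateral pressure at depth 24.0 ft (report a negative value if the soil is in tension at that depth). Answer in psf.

K_a = (1 − sin φ)/(1 + sin φ) = 0.2296.
σ_a = K_a γ z − 2c√K_a = 0.2296×96.9×24.0 − 2×147×0.4791 = 393.0 psf.

393 psf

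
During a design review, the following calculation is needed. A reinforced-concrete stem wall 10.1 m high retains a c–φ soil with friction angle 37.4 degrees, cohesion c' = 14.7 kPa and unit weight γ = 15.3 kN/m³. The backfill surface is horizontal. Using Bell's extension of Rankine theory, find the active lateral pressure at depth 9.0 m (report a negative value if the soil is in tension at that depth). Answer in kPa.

19.1 kPa

K_a = (1 − sin φ)/(1 + sin φ) = 0.2443.
σ_a = K_a γ z − 2c√K_a = 0.2443×15.3×9.0 − 2×14.7×0.4942 = 19.10 kPa.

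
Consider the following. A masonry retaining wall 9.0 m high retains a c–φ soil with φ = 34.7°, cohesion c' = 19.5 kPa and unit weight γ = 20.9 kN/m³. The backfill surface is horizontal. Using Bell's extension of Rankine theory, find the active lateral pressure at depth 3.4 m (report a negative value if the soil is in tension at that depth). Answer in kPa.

K_a = (1 − sin φ)/(1 + sin φ) = 0.2745.
σ_a = K_a γ z − 2c√K_a = 0.2745×20.9×3.4 − 2×19.5×0.5239 = -0.9282 kPa.

-0.928 kPa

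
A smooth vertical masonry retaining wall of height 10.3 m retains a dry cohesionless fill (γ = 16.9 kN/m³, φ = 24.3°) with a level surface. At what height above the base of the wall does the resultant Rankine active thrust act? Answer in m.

K_a = 0.4169.
The pressure distribution is triangular, so the resultant acts at H/3 above the base = 10.3/3 = 3.433 m.

3.43 m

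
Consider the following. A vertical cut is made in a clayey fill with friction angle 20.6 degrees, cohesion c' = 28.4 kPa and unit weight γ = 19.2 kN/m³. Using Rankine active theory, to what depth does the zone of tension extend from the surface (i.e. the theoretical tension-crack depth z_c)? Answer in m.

4.27 m

K_a = tan²(45° − 20.6°/2) = 0.4795; √K_a = 0.6924.
The active pressure is zero where K_a γ z = 2c√K_a, so z_c = 2c/(γ√K_a) = 2×28.4/(19.2×0.6924) = 4.272 m.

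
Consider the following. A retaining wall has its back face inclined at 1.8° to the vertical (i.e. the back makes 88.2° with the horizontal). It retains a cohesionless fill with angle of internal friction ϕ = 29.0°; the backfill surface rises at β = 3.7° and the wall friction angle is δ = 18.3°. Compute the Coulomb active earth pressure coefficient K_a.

K_a = sin²(α+φ) / [sin²α · sin(α−δ) · (1 + √{sin(φ+δ)sin(φ−β) / (sin(α−δ)sin(α+β))})²].
With α = 88.2°, φ = 29.0°, δ = 18.3°, β = 3.7°: K_a = 0.3384.

0.338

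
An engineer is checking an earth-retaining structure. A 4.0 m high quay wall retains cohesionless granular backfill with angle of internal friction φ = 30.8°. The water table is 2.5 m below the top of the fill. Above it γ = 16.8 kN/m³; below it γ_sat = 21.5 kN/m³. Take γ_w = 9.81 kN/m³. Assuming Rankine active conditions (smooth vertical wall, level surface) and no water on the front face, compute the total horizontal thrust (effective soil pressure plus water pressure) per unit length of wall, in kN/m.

K_a = tan²(45° − φ/2) = 0.3227.
γ' = 21.5 − 9.81 = 11.69 kN/m³. Depth below WT = 1.5 m.
σ'_h at WT = K_a γ d_w = 13.55 kPa; at base = 13.55 + K_a γ' × 1.5 = 19.21 kPa.
P₁ (0–2.5 m) = ½×13.55×2.5 = 16.94. P₂ (2.5–4.0 m) = ½(13.55+19.21)×1.5 = 24.58.
P_w = ½ γ_w h₂² = 0.5×9.81×1.5² = 11.04. Total = 16.94+24.58+11.04 = 52.55 kN/m.

52.6 kN/m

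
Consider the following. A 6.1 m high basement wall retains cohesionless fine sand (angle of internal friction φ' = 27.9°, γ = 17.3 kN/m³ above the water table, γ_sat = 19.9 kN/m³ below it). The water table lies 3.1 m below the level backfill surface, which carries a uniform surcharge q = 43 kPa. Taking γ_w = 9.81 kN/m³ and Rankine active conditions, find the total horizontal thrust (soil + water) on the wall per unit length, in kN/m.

K_a = tan²(45° − φ/2) = 0.3625.
γ' = 19.9 − 9.81 = 10.09 kN/m³. h₂ = H − d_w = 3.0 m.
σ'_h: at surface K_a·q = 15.59; at WT K_a(q+γd_w) = 35.02; at base K_a(q+γd_w+γ'h₂) = 46.00 kPa.
P₁ = ½(15.59+35.02)×3.1 = 78.45; P₂ = ½(35.02+46.00)×3.0 = 121.5; P_w = ½γ_w h₂² = 44.14.
Total = 78.45+121.5+44.14 = 244.1 kN/m.

244 kN/m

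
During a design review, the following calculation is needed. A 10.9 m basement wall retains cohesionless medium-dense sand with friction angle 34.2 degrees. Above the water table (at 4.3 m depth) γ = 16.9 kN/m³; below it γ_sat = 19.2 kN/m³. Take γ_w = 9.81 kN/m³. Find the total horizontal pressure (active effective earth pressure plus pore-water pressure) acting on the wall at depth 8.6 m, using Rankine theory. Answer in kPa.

K_a = (1 − sin φ)/(1 + sin φ) = 0.2803.
γ' = 19.2 − 9.81 = 9.390 kN/m³.
Effective vertical stress at 8.6 m: σ'_v = 16.9×4.3 + 9.390×4.30 = 113.0 kPa.
σ'_h = K_a σ'_v = 0.2803 × 113.0 = 31.69 kPa; u = γ_w × 4.30 = 42.18 kPa.
Total σ_h = 31.69 + 42.18 = 73.87 kPa.

73.9 kPa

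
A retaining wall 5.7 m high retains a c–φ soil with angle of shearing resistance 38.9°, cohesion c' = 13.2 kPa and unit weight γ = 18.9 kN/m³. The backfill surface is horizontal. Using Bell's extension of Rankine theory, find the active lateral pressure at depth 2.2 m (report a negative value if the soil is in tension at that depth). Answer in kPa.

-3.12 kPa

K_a = (1 − sin φ)/(1 + sin φ) = 0.2285.
σ_a = K_a γ z − 2c√K_a = 0.2285×18.9×2.2 − 2×13.2×0.4780 = -3.118 kPa.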